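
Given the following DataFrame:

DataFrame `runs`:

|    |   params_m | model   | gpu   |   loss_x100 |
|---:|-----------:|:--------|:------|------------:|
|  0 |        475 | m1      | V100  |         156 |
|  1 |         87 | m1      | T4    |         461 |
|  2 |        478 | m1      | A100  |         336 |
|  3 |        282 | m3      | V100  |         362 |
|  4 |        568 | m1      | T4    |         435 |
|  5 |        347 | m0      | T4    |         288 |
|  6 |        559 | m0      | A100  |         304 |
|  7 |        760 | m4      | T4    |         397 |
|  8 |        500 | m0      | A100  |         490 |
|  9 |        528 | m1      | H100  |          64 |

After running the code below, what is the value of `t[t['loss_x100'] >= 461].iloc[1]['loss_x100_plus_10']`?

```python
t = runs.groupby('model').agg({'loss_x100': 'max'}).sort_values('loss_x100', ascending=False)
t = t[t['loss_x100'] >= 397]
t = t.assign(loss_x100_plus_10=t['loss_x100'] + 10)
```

group by model, max of loss_x100:
       loss_x100
model           
m0           490
m1           461
m3           362
m4           397
sort by loss_x100 descending:
       loss_x100
model           
m0           490
m1           461
m4           397
m3           362
filter rows where loss_x100 >= 397:
       loss_x100
model           
m0           490
m1           461
m4           397
add column loss_x100_plus_10 = t['loss_x100'] + 10:
       loss_x100  loss_x100_plus_10
model                              
m0           490                500
m1           461                471
m4           397                407
filter rows where loss_x100 >= 461:
       loss_x100  loss_x100_plus_10
model                              
m0           490                500
m1           461                471
Hence 471.

471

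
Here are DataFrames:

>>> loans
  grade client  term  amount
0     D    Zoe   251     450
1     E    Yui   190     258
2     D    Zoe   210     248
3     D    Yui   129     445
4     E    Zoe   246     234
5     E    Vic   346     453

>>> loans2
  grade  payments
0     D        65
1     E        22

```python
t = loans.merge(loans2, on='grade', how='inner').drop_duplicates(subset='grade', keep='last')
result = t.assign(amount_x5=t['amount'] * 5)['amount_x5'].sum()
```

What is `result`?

merge on 'grade' (how='inner') → 6 rows:
  grade client  term  amount  payments
0     D    Zoe   251     450        65
1     E    Yui   190     258        22
2     D    Zoe   210     248        65
3     D    Yui   129     445        65
4     E    Zoe   246     234        22
5     E    Vic   346     453        22
drop duplicate grade (keep=last):
  grade client  term  amount  payments
3     D    Yui   129     445        65
5     E    Vic   346     453        22
add column amount_x5 = t['amount'] * 5:
  grade client  term  amount  payments  amount_x5
3     D    Yui   129     445        65       2225
5     E    Vic   346     453        22       2265
So sum() = 4490.

4490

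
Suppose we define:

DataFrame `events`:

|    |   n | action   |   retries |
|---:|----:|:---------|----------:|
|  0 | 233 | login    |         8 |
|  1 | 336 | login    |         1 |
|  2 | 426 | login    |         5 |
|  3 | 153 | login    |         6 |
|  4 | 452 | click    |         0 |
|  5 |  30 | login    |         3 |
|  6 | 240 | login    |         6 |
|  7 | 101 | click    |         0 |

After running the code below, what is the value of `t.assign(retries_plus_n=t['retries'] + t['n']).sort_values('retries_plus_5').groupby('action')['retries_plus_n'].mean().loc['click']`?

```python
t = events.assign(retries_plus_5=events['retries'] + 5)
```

add column retries_plus_5 = events['retries'] + 5:
     n action  retries  retries_plus_5
0  233  login        8              13
1  336  login        1               6
2  426  login        5              10
3  153  login        6              11
4  452  click        0               5
5   30  login        3               8
6  240  login        6              11
7  101  click        0               5
add column retries_plus_n = t['retries'] + t['n']:
     n action  retries  retries_plus_5  retries_plus_n
0  233  login        8              13             241
1  336  login        1               6             337
2  426  login        5              10             431
3  153  login        6              11             159
4  452  click        0               5             452
5   30  login        3               8              33
6  240  login        6              11             246
7  101  click        0               5             101
sort by retries_plus_5:
     n action  retries  retries_plus_5  retries_plus_n
4  452  click        0               5             452
7  101  click        0               5             101
1  336  login        1               6             337
5   30  login        3               8              33
2  426  login        5              10             431
3  153  login        6              11             159
6  240  login        6              11             246
0  233  login        8              13             241
group by action, mean of retries_plus_n:
action
click    276.500000
login    241.166667
Name: retries_plus_n, dtype: float64
value at index 'click' → 276.5

276.5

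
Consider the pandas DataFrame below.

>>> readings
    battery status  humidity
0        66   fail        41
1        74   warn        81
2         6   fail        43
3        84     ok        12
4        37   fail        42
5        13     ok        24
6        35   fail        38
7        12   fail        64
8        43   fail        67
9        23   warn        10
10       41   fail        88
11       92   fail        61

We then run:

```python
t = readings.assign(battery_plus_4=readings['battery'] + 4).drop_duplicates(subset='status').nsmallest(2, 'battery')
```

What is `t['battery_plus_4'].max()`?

add column battery_plus_4 = readings['battery'] + 4:
    battery status  humidity  battery_plus_4
0        66   fail        41              70
1        74   warn        81              78
2         6   fail        43              10
3        84     ok        12              88
4        37   fail        42              41
5        13     ok        24              17
6        35   fail        38              39
7        12   fail        64              16
8        43   fail        67              47
9        23   warn        10              27
10       41   fail        88              45
11       92   fail        61              96
drop duplicate status (keep=first):
   battery status  humidity  battery_plus_4
0       66   fail        41              70
1       74   warn        81              78
3       84     ok        12              88
take 2 rows with smallest battery:
   battery status  humidity  battery_plus_4
0       66   fail        41              70
1       74   warn        81              78
Reading off the max of column 'battery_plus_4', we get 78.

78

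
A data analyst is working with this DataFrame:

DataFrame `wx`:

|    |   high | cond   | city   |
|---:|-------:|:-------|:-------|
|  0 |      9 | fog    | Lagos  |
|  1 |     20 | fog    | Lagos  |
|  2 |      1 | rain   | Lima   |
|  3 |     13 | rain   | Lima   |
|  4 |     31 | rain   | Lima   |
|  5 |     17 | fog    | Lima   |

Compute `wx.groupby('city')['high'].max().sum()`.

51

group by city, max of high:
city
Lagos    20
Lima     31
Name: high, dtype: int64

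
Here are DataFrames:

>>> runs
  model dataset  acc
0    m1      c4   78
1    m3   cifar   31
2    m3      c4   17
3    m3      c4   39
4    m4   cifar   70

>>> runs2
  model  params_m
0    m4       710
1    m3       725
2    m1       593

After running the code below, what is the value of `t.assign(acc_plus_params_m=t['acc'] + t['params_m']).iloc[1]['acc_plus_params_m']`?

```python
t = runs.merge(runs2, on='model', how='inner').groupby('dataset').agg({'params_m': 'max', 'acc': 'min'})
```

merge on 'model' (how='inner') → 5 rows:
  model dataset  acc  params_m
0    m1      c4   78       593
1    m3   cifar   31       725
2    m3      c4   17       725
3    m3      c4   39       725
4    m4   cifar   70       710
group by dataset: max(params_m), min(acc):
         params_m  acc
dataset               
c4            725   17
cifar         725   31
add column acc_plus_params_m = t['acc'] + t['params_m']:
         params_m  acc  acc_plus_params_m
dataset                                  
c4            725   17                742
cifar         725   31                756

756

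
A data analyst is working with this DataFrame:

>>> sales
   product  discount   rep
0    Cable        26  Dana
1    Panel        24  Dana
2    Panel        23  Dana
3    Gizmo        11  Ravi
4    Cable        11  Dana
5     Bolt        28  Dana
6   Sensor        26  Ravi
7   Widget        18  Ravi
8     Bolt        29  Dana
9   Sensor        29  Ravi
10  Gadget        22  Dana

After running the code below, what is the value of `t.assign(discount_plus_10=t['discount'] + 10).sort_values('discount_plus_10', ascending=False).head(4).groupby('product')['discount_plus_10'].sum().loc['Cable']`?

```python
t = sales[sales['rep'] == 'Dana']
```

36

filter rows where rep == 'Dana':
   product  discount   rep
0    Cable        26  Dana
1    Panel        24  Dana
2    Panel        23  Dana
4    Cable        11  Dana
5     Bolt        28  Dana
8     Bolt        29  Dana
10  Gadget        22  Dana
add column discount_plus_10 = t['discount'] + 10:
   product  discount   rep  discount_plus_10
0    Cable        26  Dana                36
1    Panel        24  Dana                34
2    Panel        23  Dana                33
4    Cable        11  Dana                21
5     Bolt        28  Dana                38
8     Bolt        29  Dana                39
10  Gadget        22  Dana                32
sort by discount_plus_10 descending:
   product  discount   rep  discount_plus_10
8     Bolt        29  Dana                39
5     Bolt        28  Dana                38
0    Cable        26  Dana                36
1    Panel        24  Dana                34
2    Panel        23  Dana                33
10  Gadget        22  Dana                32
4    Cable        11  Dana                21
take first 4 rows:
  product  discount   rep  discount_plus_10
8    Bolt        29  Dana                39
5    Bolt        28  Dana                38
0   Cable        26  Dana                36
1   Panel        24  Dana                34
group by product, sum of discount_plus_10:
product
Bolt     77
Cable    36
Panel    34
Name: discount_plus_10, dtype: int64
Taking the value at index 'Cable' gives 36.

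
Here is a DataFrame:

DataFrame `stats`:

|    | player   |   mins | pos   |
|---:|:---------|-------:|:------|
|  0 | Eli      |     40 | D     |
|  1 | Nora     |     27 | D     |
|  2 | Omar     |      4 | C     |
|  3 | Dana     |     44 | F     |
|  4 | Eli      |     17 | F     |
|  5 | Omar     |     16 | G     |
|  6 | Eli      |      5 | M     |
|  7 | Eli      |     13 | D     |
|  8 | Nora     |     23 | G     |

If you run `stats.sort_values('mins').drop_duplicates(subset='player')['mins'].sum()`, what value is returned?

sort by mins:
  player  mins pos
2   Omar     4   C
6    Eli     5   M
7    Eli    13   D
5   Omar    16   G
4    Eli    17   F
8   Nora    23   G
1   Nora    27   D
0    Eli    40   D
3   Dana    44   F
drop duplicate player (keep=first):
  player  mins pos
2   Omar     4   C
6    Eli     5   M
8   Nora    23   G
3   Dana    44   F

76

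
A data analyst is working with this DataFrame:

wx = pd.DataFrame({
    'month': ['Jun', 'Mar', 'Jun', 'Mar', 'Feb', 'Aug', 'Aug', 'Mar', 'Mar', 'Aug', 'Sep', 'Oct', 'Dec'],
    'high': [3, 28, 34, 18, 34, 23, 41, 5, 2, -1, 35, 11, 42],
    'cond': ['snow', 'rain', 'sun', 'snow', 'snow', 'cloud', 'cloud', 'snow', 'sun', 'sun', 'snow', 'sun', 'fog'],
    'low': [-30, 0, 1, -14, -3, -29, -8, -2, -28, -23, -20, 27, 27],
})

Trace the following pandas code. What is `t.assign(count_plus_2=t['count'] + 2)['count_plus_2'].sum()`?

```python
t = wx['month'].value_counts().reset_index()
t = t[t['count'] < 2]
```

12

value_counts of month:
month
Mar    4
Aug    3
Jun    2
Feb    1
Sep    1
Oct    1
Dec    1
Name: count, dtype: int64
reset_index():
  month  count
0   Mar      4
1   Aug      3
2   Jun      2
3   Feb      1
4   Sep      1
5   Oct      1
6   Dec      1
filter rows where count < 2:
  month  count
3   Feb      1
4   Sep      1
5   Oct      1
6   Dec      1
add column count_plus_2 = t['count'] + 2:
  month  count  count_plus_2
3   Feb      1             3
4   Sep      1             3
5   Oct      1             3
6   Dec      1             3
Taking the sum of column 'count_plus_2' gives 12.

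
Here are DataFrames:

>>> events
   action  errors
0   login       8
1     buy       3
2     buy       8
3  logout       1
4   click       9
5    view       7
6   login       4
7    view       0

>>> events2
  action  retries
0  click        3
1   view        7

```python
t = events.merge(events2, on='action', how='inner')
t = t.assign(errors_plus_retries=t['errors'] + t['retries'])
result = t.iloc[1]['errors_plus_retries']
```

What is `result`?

merge on 'action' (how='inner') → 3 rows:
  action  errors  retries
0  click       9        3
1   view       7        7
2   view       0        7
add column errors_plus_retries = t['errors'] + t['retries']:
  action  errors  retries  errors_plus_retries
0  click       9        3                   12
1   view       7        7                   14
2   view       0        7                    7
Finally, value at position 1, column 'errors_plus_retries' = 14.

14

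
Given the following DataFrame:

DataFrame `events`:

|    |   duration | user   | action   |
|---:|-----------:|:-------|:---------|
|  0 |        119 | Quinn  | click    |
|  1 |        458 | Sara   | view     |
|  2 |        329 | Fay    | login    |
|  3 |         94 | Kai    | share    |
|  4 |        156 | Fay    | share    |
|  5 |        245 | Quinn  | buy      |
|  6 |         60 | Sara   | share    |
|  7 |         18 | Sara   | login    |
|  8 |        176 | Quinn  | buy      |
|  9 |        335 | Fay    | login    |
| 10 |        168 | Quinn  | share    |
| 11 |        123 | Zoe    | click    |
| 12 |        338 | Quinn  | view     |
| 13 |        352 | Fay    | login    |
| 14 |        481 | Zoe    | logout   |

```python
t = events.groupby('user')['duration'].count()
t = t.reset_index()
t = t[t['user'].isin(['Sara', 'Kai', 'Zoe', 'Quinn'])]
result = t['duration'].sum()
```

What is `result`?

11

group by user, count of duration:
user
Fay      4
Kai      1
Quinn    5
Sara     3
Zoe      2
Name: duration, dtype: int64
reset_index():
    user  duration
0    Fay         4
1    Kai         1
2  Quinn         5
3   Sara         3
4    Zoe         2
filter rows where user in ['Sara', 'Kai', 'Zoe', 'Quinn']:
    user  duration
1    Kai         1
2  Quinn         5
3   Sara         3
4    Zoe         2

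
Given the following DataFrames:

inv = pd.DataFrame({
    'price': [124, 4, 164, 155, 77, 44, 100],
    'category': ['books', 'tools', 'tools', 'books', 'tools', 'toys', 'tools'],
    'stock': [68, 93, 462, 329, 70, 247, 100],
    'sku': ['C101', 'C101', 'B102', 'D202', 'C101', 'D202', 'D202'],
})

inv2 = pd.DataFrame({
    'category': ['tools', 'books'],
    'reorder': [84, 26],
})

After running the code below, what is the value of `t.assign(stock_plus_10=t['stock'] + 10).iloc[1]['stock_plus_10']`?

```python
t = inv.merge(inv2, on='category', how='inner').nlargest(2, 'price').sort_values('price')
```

472

merge on 'category' (how='inner') → 6 rows:
   price category  stock   sku  reorder
0    124    books     68  C101       26
1      4    tools     93  C101       84
2    164    tools    462  B102       84
3    155    books    329  D202       26
4     77    tools     70  C101       84
5    100    tools    100  D202       84
take 2 rows with largest price:
   price category  stock   sku  reorder
2    164    tools    462  B102       84
3    155    books    329  D202       26
sort by price:
   price category  stock   sku  reorder
3    155    books    329  D202       26
2    164    tools    462  B102       84
add column stock_plus_10 = t['stock'] + 10:
   price category  stock   sku  reorder  stock_plus_10
3    155    books    329  D202       26            339
2    164    tools    462  B102       84            472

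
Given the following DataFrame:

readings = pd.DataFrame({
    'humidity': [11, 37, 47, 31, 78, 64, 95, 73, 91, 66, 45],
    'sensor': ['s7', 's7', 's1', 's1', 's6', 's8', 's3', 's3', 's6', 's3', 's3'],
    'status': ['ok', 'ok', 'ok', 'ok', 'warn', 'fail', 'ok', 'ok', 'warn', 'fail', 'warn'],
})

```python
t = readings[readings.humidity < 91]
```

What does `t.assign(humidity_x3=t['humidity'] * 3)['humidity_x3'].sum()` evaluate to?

filter rows where humidity < 91:
    humidity sensor status
0         11     s7     ok
1         37     s7     ok
2         47     s1     ok
3         31     s1     ok
4         78     s6   warn
5         64     s8   fail
7         73     s3     ok
9         66     s3   fail
10        45     s3   warn
add column humidity_x3 = t['humidity'] * 3:
    humidity sensor status  humidity_x3
0         11     s7     ok           33
1         37     s7     ok          111
2         47     s1     ok          141
3         31     s1     ok           93
4         78     s6   warn          234
5         64     s8   fail          192
7         73     s3     ok          219
9         66     s3   fail          198
10        45     s3   warn          135

1356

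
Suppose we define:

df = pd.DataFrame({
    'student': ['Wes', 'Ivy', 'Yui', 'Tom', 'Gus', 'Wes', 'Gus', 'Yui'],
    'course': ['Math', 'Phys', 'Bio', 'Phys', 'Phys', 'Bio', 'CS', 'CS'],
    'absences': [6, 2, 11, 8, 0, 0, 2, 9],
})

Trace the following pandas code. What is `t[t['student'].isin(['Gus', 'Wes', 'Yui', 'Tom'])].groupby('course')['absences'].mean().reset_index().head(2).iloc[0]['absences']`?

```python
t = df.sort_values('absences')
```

sort by absences:
  student course  absences
4     Gus   Phys         0
5     Wes    Bio         0
1     Ivy   Phys         2
6     Gus     CS         2
0     Wes   Math         6
3     Tom   Phys         8
7     Yui     CS         9
2     Yui    Bio        11
filter rows where student in ['Gus', 'Wes', 'Yui', 'Tom']:
  student course  absences
4     Gus   Phys         0
5     Wes    Bio         0
6     Gus     CS         2
0     Wes   Math         6
3     Tom   Phys         8
7     Yui     CS         9
2     Yui    Bio        11
group by course, mean of absences:
course
Bio     5.5
CS      5.5
Math    6.0
Phys    4.0
Name: absences, dtype: float64
reset_index():
  course  absences
0    Bio       5.5
1     CS       5.5
2   Math       6.0
3   Phys       4.0
take first 2 rows:
  course  absences
0    Bio       5.5
1     CS       5.5
So iloc[0]['absences'] = 5.5.

5.5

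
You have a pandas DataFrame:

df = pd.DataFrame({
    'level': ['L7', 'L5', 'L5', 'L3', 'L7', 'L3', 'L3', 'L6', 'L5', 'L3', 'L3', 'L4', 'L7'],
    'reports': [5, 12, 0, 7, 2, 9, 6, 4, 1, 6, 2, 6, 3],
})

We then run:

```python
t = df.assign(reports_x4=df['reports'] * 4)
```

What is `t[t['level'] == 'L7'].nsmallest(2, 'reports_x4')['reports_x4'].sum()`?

add column reports_x4 = df['reports'] * 4:
   level  reports  reports_x4
0     L7        5          20
1     L5       12          48
2     L5        0           0
3     L3        7          28
4     L7        2           8
5     L3        9          36
6     L3        6          24
7     L6        4          16
8     L5        1           4
9     L3        6          24
10    L3        2           8
11    L4        6          24
12    L7        3          12
filter rows where level == 'L7':
   level  reports  reports_x4
0     L7        5          20
4     L7        2           8
12    L7        3          12
take 2 rows with smallest reports_x4:
   level  reports  reports_x4
4     L7        2           8
12    L7        3          12

20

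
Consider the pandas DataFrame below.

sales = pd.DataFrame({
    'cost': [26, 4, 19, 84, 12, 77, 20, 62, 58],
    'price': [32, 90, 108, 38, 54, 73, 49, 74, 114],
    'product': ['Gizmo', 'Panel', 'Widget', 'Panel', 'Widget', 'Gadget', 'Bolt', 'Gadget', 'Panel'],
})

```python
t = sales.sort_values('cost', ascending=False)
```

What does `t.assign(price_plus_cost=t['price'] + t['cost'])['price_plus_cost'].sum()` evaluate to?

994

sort by cost descending:
   cost  price product
3    84     38   Panel
5    77     73  Gadget
7    62     74  Gadget
8    58    114   Panel
0    26     32   Gizmo
6    20     49    Bolt
2    19    108  Widget
4    12     54  Widget
1     4     90   Panel
add column price_plus_cost = t['price'] + t['cost']:
   cost  price product  price_plus_cost
3    84     38   Panel              122
5    77     73  Gadget              150
7    62     74  Gadget              136
8    58    114   Panel              172
0    26     32   Gizmo               58
6    20     49    Bolt               69
2    19    108  Widget              127
4    12     54  Widget               66
1     4     90   Panel               94
sum of column 'price_plus_cost' → 994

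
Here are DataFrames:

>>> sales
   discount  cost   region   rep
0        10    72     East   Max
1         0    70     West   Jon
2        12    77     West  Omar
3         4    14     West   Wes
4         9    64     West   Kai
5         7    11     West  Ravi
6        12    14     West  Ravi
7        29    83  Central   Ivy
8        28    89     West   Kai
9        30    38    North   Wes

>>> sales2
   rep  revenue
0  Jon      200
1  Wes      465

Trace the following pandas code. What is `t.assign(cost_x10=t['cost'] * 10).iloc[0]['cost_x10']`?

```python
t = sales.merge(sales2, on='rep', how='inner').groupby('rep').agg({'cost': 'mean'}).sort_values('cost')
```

merge on 'rep' (how='inner') → 3 rows:
   discount  cost region  rep  revenue
0         0    70   West  Jon      200
1         4    14   West  Wes      465
2        30    38  North  Wes      465
group by rep, mean of cost:
     cost
rep      
Jon  70.0
Wes  26.0
sort by cost:
     cost
rep      
Wes  26.0
Jon  70.0
add column cost_x10 = t['cost'] * 10:
     cost  cost_x10
rep                
Wes  26.0     260.0
Jon  70.0     700.0
Hence 260.0.

260.0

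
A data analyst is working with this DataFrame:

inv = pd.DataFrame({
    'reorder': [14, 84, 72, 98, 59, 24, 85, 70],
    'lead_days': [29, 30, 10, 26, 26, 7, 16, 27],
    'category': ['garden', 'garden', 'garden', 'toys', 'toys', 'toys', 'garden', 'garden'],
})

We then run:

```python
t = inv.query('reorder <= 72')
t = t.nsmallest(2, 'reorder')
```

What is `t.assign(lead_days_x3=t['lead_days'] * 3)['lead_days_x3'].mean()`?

54.0

filter rows where reorder <= 72:
   reorder  lead_days category
0       14         29   garden
2       72         10   garden
4       59         26     toys
5       24          7     toys
7       70         27   garden
take 2 rows with smallest reorder:
   reorder  lead_days category
0       14         29   garden
5       24          7     toys
add column lead_days_x3 = t['lead_days'] * 3:
   reorder  lead_days category  lead_days_x3
0       14         29   garden            87
5       24          7     toys            21
mean of column 'lead_days_x3' → 54.0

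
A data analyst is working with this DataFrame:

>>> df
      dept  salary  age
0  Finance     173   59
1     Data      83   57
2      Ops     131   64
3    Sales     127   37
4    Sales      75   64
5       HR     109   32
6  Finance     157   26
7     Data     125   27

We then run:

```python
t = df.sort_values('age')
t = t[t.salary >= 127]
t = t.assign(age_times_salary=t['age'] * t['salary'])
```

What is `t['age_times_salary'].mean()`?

sort by age:
      dept  salary  age
6  Finance     157   26
7     Data     125   27
5       HR     109   32
3    Sales     127   37
1     Data      83   57
0  Finance     173   59
2      Ops     131   64
4    Sales      75   64
filter rows where salary >= 127:
      dept  salary  age
6  Finance     157   26
3    Sales     127   37
0  Finance     173   59
2      Ops     131   64
add column age_times_salary = t['age'] * t['salary']:
      dept  salary  age  age_times_salary
6  Finance     157   26              4082
3    Sales     127   37              4699
0  Finance     173   59             10207
2      Ops     131   64              8384
Taking the mean of column 'age_times_salary' gives 6843.0.

6843.0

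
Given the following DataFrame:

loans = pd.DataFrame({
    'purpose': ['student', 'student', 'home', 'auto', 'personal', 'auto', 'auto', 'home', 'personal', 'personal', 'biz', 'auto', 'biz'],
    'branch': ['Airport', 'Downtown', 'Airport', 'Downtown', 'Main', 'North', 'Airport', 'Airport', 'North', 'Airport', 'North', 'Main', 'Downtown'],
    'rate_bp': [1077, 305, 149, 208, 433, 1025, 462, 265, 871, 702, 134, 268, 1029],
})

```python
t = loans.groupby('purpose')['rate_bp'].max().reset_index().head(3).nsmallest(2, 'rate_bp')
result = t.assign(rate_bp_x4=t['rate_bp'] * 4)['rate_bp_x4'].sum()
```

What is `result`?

group by purpose, max of rate_bp:
purpose
auto        1025
biz         1029
home         265
personal     871
student     1077
Name: rate_bp, dtype: int64
reset_index():
    purpose  rate_bp
0      auto     1025
1       biz     1029
2      home      265
3  personal      871
4   student     1077
take first 3 rows:
  purpose  rate_bp
0    auto     1025
1     biz     1029
2    home      265
take 2 rows with smallest rate_bp:
  purpose  rate_bp
2    home      265
0    auto     1025
add column rate_bp_x4 = t['rate_bp'] * 4:
  purpose  rate_bp  rate_bp_x4
2    home      265        1060
0    auto     1025        4100
The sum of column 'rate_bp_x4' is 5160.

5160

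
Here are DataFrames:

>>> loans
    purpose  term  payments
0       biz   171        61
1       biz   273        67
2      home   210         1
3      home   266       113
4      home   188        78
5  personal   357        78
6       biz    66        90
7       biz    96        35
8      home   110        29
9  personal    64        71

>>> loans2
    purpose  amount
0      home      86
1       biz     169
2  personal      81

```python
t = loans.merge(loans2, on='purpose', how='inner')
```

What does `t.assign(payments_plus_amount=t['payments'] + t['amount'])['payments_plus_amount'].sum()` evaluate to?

merge on 'purpose' (how='inner') → 10 rows:
    purpose  term  payments  amount
0       biz   171        61     169
1       biz   273        67     169
2      home   210         1      86
3      home   266       113      86
4      home   188        78      86
5  personal   357        78      81
6       biz    66        90     169
7       biz    96        35     169
8      home   110        29      86
9  personal    64        71      81
add column payments_plus_amount = t['payments'] + t['amount']:
    purpose  term  payments  amount  payments_plus_amount
0       biz   171        61     169                   230
1       biz   273        67     169                   236
2      home   210         1      86                    87
3      home   266       113      86                   199
4      home   188        78      86                   164
5  personal   357        78      81                   159
6       biz    66        90     169                   259
7       biz    96        35     169                   204
8      home   110        29      86                   115
9  personal    64        71      81                   152
Taking the sum of column 'payments_plus_amount' gives 1805.

1805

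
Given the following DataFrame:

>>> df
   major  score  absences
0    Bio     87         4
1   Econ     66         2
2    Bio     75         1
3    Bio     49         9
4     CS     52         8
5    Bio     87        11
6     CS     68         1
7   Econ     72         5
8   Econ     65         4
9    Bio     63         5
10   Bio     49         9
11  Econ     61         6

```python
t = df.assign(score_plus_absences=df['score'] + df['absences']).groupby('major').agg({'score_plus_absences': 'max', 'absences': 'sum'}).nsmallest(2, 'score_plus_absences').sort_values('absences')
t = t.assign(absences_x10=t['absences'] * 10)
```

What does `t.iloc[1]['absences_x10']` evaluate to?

add column score_plus_absences = df['score'] + df['absences']:
   major  score  absences  score_plus_absences
0    Bio     87         4                   91
1   Econ     66         2                   68
2    Bio     75         1                   76
3    Bio     49         9                   58
4     CS     52         8                   60
5    Bio     87        11                   98
6     CS     68         1                   69
7   Econ     72         5                   77
8   Econ     65         4                   69
9    Bio     63         5                   68
10   Bio     49         9                   58
11  Econ     61         6                   67
group by major: max(score_plus_absences), sum(absences):
       score_plus_absences  absences
major                               
Bio                     98        39
CS                      69         9
Econ                    77        17
take 2 rows with smallest score_plus_absences:
       score_plus_absences  absences
major                               
CS                      69         9
Econ                    77        17
sort by absences:
       score_plus_absences  absences
major                               
CS                      69         9
Econ                    77        17
add column absences_x10 = t['absences'] * 10:
       score_plus_absences  absences  absences_x10
major                                             
CS                      69         9            90
Econ                    77        17           170
Reading off the value at position 1, column 'absences_x10', we get 170.

170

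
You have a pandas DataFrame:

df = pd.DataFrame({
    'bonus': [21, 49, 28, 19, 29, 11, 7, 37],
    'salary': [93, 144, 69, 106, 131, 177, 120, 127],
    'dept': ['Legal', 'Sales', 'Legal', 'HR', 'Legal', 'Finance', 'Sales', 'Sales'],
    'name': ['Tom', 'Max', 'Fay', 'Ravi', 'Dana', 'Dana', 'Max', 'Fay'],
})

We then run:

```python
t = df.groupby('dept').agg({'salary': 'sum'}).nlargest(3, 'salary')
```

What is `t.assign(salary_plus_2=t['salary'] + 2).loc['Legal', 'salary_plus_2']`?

295

group by dept, sum of salary:
         salary
dept           
Finance     177
HR          106
Legal       293
Sales       391
take 3 rows with largest salary:
         salary
dept           
Sales       391
Legal       293
Finance     177
add column salary_plus_2 = t['salary'] + 2:
         salary  salary_plus_2
dept                          
Sales       391            393
Legal       293            295
Finance     177            179
Finally, value at row 'Legal', column 'salary_plus_2' = 295.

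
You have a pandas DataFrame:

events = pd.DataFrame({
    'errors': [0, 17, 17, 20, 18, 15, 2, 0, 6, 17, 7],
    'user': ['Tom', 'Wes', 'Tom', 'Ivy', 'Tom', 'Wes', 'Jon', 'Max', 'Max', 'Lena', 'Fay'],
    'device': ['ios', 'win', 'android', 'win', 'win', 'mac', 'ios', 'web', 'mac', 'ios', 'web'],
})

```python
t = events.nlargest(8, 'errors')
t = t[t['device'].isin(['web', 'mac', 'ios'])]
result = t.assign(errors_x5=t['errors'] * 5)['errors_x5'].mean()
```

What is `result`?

56.25

take 8 rows with largest errors:
    errors  user   device
3       20   Ivy      win
4       18   Tom      win
1       17   Wes      win
2       17   Tom  android
9       17  Lena      ios
5       15   Wes      mac
10       7   Fay      web
8        6   Max      mac
filter rows where device in ['web', 'mac', 'ios']:
    errors  user device
9       17  Lena    ios
5       15   Wes    mac
10       7   Fay    web
8        6   Max    mac
add column errors_x5 = t['errors'] * 5:
    errors  user device  errors_x5
9       17  Lena    ios         85
5       15   Wes    mac         75
10       7   Fay    web         35
8        6   Max    mac         30
Hence 56.25.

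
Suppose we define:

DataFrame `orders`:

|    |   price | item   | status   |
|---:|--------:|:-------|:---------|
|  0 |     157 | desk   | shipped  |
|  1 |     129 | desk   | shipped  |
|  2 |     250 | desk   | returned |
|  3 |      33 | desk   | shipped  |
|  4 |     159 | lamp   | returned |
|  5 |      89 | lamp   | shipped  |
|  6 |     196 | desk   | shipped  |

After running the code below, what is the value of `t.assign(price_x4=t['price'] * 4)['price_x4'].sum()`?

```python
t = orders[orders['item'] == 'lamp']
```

992

filter rows where item == 'lamp':
   price  item    status
4    159  lamp  returned
5     89  lamp   shipped
add column price_x4 = t['price'] * 4:
   price  item    status  price_x4
4    159  lamp  returned       636
5     89  lamp   shipped       356
Hence 992.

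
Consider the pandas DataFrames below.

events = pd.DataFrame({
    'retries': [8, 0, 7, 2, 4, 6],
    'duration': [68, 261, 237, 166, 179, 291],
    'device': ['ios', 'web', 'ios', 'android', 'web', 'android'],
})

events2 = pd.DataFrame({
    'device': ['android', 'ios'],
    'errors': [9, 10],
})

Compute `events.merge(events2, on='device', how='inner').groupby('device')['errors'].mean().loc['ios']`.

merge on 'device' (how='inner') → 4 rows:
   retries  duration   device  errors
0        8        68      ios      10
1        7       237      ios      10
2        2       166  android       9
3        6       291  android       9
group by device, mean of errors:
device
android     9.0
ios        10.0
Name: errors, dtype: float64

10.0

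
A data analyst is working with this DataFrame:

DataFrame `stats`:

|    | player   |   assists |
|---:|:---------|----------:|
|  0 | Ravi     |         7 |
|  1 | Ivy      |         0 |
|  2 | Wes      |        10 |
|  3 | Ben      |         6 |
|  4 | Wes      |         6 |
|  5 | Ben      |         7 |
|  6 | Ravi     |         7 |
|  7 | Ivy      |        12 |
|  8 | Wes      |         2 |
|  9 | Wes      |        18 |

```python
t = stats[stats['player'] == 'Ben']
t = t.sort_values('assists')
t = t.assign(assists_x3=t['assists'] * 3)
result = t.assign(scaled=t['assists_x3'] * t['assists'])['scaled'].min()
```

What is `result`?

filter rows where player == 'Ben':
  player  assists
3    Ben        6
5    Ben        7
sort by assists:
  player  assists
3    Ben        6
5    Ben        7
add column assists_x3 = t['assists'] * 3:
  player  assists  assists_x3
3    Ben        6          18
5    Ben        7          21
add column scaled = t['assists_x3'] * t['assists']:
  player  assists  assists_x3  scaled
3    Ben        6          18     108
5    Ben        7          21     147

108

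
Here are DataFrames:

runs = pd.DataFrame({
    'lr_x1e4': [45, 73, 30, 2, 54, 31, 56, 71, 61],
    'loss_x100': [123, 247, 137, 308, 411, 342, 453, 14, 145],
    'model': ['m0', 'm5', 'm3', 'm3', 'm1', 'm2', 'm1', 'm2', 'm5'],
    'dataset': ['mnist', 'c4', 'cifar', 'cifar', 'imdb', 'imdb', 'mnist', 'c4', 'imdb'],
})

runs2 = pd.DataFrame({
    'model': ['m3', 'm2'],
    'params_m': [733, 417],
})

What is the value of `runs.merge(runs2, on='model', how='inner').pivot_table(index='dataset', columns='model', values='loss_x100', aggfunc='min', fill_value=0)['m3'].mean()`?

merge on 'model' (how='inner') → 4 rows:
   lr_x1e4  loss_x100 model dataset  params_m
0       30        137    m3   cifar       733
1        2        308    m3   cifar       733
2       31        342    m2    imdb       417
3       71         14    m2      c4       417
pivot: rows=dataset, cols=model, min(loss_x100):
model     m2   m3
dataset          
c4        14    0
cifar      0  137
imdb     342    0
So mean() = 45.6666666667.

45.6666666667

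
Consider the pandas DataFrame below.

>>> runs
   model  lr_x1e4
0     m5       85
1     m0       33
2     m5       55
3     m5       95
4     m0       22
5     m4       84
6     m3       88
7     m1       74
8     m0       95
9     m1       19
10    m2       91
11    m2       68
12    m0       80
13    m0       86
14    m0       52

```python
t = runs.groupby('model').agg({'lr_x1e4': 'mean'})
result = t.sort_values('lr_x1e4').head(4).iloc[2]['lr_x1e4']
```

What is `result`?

group by model, mean of lr_x1e4:
         lr_x1e4
model           
m0     61.333333
m1     46.500000
m2     79.500000
m3     88.000000
m4     84.000000
m5     78.333333
sort by lr_x1e4:
         lr_x1e4
model           
m1     46.500000
m0     61.333333
m5     78.333333
m2     79.500000
m4     84.000000
m3     88.000000
take first 4 rows:
         lr_x1e4
model           
m1     46.500000
m0     61.333333
m5     78.333333
m2     79.500000

78.3333333333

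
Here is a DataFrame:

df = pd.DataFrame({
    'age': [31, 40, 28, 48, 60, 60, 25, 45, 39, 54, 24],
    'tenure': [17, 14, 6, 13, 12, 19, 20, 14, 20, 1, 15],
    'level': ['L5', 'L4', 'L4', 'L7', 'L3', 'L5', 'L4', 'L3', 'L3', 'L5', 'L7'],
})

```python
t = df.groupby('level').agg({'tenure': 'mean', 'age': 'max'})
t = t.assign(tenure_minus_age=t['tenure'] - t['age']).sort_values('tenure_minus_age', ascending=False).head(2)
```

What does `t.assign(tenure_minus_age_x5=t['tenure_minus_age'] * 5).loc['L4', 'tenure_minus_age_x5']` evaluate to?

group by level: mean(tenure), max(age):
          tenure  age
level                
L3     15.333333   60
L4     13.333333   40
L5     12.333333   60
L7     14.000000   48
add column tenure_minus_age = t['tenure'] - t['age']:
          tenure  age  tenure_minus_age
level                                  
L3     15.333333   60        -44.666667
L4     13.333333   40        -26.666667
L5     12.333333   60        -47.666667
L7     14.000000   48        -34.000000
sort by tenure_minus_age descending:
          tenure  age  tenure_minus_age
level                                  
L4     13.333333   40        -26.666667
L7     14.000000   48        -34.000000
L3     15.333333   60        -44.666667
L5     12.333333   60        -47.666667
take first 2 rows:
          tenure  age  tenure_minus_age
level                                  
L4     13.333333   40        -26.666667
L7     14.000000   48        -34.000000
add column tenure_minus_age_x5 = t['tenure_minus_age'] * 5:
          tenure  age  tenure_minus_age  tenure_minus_age_x5
level                                                       
L4     13.333333   40        -26.666667          -133.333333
L7     14.000000   48        -34.000000          -170.000000

-133.333333333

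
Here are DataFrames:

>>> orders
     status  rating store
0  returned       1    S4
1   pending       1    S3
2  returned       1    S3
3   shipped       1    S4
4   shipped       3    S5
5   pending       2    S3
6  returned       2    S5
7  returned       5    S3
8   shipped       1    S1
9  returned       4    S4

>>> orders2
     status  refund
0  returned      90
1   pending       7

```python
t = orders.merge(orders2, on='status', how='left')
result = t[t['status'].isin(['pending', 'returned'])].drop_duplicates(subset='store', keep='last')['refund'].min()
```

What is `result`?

90.0

merge on 'status' (how='left') → 10 rows:
     status  rating store  refund
0  returned       1    S4    90.0
1   pending       1    S3     7.0
2  returned       1    S3    90.0
3   shipped       1    S4     NaN
4   shipped       3    S5     NaN
5   pending       2    S3     7.0
6  returned       2    S5    90.0
7  returned       5    S3    90.0
8   shipped       1    S1     NaN
9  returned       4    S4    90.0
filter rows where status in ['pending', 'returned']:
     status  rating store  refund
0  returned       1    S4    90.0
1   pending       1    S3     7.0
2  returned       1    S3    90.0
5   pending       2    S3     7.0
6  returned       2    S5    90.0
7  returned       5    S3    90.0
9  returned       4    S4    90.0
drop duplicate store (keep=last):
     status  rating store  refund
6  returned       2    S5    90.0
7  returned       5    S3    90.0
9  returned       4    S4    90.0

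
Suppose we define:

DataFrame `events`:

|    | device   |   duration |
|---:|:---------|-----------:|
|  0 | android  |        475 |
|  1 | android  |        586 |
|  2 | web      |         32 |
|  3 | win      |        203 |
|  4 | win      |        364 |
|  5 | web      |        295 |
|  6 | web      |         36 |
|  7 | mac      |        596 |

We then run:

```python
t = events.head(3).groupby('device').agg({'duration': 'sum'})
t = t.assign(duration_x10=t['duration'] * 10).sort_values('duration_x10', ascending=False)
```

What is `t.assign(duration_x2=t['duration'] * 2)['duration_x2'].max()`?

2122

take first 3 rows:
    device  duration
0  android       475
1  android       586
2      web        32
group by device, sum of duration:
         duration
device           
android      1061
web            32
add column duration_x10 = t['duration'] * 10:
         duration  duration_x10
device                         
android      1061         10610
web            32           320
sort by duration_x10 descending:
         duration  duration_x10
device                         
android      1061         10610
web            32           320
add column duration_x2 = t['duration'] * 2:
         duration  duration_x10  duration_x2
device                                      
android      1061         10610         2122
web            32           320           64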